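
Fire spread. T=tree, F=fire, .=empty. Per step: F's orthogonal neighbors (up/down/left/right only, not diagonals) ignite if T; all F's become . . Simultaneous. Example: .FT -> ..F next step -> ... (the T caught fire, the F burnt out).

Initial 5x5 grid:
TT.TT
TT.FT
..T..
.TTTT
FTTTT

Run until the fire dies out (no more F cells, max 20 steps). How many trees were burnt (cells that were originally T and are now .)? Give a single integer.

Step 1: +3 fires, +2 burnt (F count now 3)
Step 2: +3 fires, +3 burnt (F count now 3)
Step 3: +2 fires, +3 burnt (F count now 2)
Step 4: +3 fires, +2 burnt (F count now 3)
Step 5: +1 fires, +3 burnt (F count now 1)
Step 6: +0 fires, +1 burnt (F count now 0)
Fire out after step 6
Initially T: 16, now '.': 21
Total burnt (originally-T cells now '.'): 12

Answer: 12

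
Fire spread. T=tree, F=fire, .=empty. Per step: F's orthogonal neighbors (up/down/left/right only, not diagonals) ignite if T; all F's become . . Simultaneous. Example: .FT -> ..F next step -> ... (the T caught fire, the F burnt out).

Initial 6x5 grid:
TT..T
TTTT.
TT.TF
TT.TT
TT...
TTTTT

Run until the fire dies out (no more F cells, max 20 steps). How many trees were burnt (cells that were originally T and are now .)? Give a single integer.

Answer: 20

Derivation:
Step 1: +2 fires, +1 burnt (F count now 2)
Step 2: +2 fires, +2 burnt (F count now 2)
Step 3: +1 fires, +2 burnt (F count now 1)
Step 4: +1 fires, +1 burnt (F count now 1)
Step 5: +3 fires, +1 burnt (F count now 3)
Step 6: +3 fires, +3 burnt (F count now 3)
Step 7: +2 fires, +3 burnt (F count now 2)
Step 8: +2 fires, +2 burnt (F count now 2)
Step 9: +2 fires, +2 burnt (F count now 2)
Step 10: +1 fires, +2 burnt (F count now 1)
Step 11: +1 fires, +1 burnt (F count now 1)
Step 12: +0 fires, +1 burnt (F count now 0)
Fire out after step 12
Initially T: 21, now '.': 29
Total burnt (originally-T cells now '.'): 20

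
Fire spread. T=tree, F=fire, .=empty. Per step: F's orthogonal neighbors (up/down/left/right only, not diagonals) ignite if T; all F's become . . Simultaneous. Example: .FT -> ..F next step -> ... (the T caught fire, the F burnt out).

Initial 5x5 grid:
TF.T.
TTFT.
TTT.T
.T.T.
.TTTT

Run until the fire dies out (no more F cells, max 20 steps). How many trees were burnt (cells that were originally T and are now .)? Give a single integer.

Step 1: +4 fires, +2 burnt (F count now 4)
Step 2: +3 fires, +4 burnt (F count now 3)
Step 3: +2 fires, +3 burnt (F count now 2)
Step 4: +1 fires, +2 burnt (F count now 1)
Step 5: +1 fires, +1 burnt (F count now 1)
Step 6: +1 fires, +1 burnt (F count now 1)
Step 7: +2 fires, +1 burnt (F count now 2)
Step 8: +0 fires, +2 burnt (F count now 0)
Fire out after step 8
Initially T: 15, now '.': 24
Total burnt (originally-T cells now '.'): 14

Answer: 14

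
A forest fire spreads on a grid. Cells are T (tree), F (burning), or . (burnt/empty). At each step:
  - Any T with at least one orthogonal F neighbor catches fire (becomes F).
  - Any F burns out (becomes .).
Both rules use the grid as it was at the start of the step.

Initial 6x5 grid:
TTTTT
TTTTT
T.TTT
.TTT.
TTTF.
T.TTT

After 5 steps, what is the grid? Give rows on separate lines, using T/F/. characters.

Step 1: 3 trees catch fire, 1 burn out
  TTTTT
  TTTTT
  T.TTT
  .TTF.
  TTF..
  T.TFT
Step 2: 5 trees catch fire, 3 burn out
  TTTTT
  TTTTT
  T.TFT
  .TF..
  TF...
  T.F.F
Step 3: 5 trees catch fire, 5 burn out
  TTTTT
  TTTFT
  T.F.F
  .F...
  F....
  T....
Step 4: 4 trees catch fire, 5 burn out
  TTTFT
  TTF.F
  T....
  .....
  .....
  F....
Step 5: 3 trees catch fire, 4 burn out
  TTF.F
  TF...
  T....
  .....
  .....
  .....

TTF.F
TF...
T....
.....
.....
.....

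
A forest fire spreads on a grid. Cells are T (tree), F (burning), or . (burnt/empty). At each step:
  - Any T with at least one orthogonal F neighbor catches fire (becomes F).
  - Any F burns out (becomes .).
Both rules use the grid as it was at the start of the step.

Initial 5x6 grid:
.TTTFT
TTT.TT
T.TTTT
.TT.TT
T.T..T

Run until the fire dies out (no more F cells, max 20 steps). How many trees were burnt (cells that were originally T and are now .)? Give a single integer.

Answer: 20

Derivation:
Step 1: +3 fires, +1 burnt (F count now 3)
Step 2: +3 fires, +3 burnt (F count now 3)
Step 3: +5 fires, +3 burnt (F count now 5)
Step 4: +3 fires, +5 burnt (F count now 3)
Step 5: +3 fires, +3 burnt (F count now 3)
Step 6: +3 fires, +3 burnt (F count now 3)
Step 7: +0 fires, +3 burnt (F count now 0)
Fire out after step 7
Initially T: 21, now '.': 29
Total burnt (originally-T cells now '.'): 20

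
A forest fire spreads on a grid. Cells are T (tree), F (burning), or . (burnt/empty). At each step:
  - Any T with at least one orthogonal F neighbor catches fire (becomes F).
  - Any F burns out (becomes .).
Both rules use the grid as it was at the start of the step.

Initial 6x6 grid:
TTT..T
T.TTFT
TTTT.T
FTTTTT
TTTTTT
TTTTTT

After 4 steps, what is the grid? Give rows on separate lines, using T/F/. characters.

Step 1: 5 trees catch fire, 2 burn out
  TTT..T
  T.TF.F
  FTTT.T
  .FTTTT
  FTTTTT
  TTTTTT
Step 2: 9 trees catch fire, 5 burn out
  TTT..F
  F.F...
  .FTF.F
  ..FTTT
  .FTTTT
  FTTTTT
Step 3: 7 trees catch fire, 9 burn out
  FTF...
  ......
  ..F...
  ...FTF
  ..FTTT
  .FTTTT
Step 4: 5 trees catch fire, 7 burn out
  .F....
  ......
  ......
  ....F.
  ...FTF
  ..FTTT

.F....
......
......
....F.
...FTF
..FTTT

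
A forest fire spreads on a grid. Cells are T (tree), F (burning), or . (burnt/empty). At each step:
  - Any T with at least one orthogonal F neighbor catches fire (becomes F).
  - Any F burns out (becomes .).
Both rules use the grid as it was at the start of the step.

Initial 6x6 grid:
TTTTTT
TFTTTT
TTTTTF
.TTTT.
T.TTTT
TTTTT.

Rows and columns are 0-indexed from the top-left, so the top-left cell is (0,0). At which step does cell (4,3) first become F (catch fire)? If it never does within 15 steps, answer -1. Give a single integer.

Step 1: cell (4,3)='T' (+6 fires, +2 burnt)
Step 2: cell (4,3)='T' (+10 fires, +6 burnt)
Step 3: cell (4,3)='T' (+5 fires, +10 burnt)
Step 4: cell (4,3)='F' (+4 fires, +5 burnt)
  -> target ignites at step 4
Step 5: cell (4,3)='.' (+2 fires, +4 burnt)
Step 6: cell (4,3)='.' (+1 fires, +2 burnt)
Step 7: cell (4,3)='.' (+1 fires, +1 burnt)
Step 8: cell (4,3)='.' (+1 fires, +1 burnt)
Step 9: cell (4,3)='.' (+0 fires, +1 burnt)
  fire out at step 9

4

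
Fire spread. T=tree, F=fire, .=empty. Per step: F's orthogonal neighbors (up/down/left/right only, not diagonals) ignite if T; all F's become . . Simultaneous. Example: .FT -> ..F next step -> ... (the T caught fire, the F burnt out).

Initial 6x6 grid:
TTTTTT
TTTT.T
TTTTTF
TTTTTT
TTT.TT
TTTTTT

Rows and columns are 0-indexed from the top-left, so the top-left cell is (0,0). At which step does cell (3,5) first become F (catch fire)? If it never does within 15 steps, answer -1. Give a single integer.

Step 1: cell (3,5)='F' (+3 fires, +1 burnt)
  -> target ignites at step 1
Step 2: cell (3,5)='.' (+4 fires, +3 burnt)
Step 3: cell (3,5)='.' (+6 fires, +4 burnt)
Step 4: cell (3,5)='.' (+5 fires, +6 burnt)
Step 5: cell (3,5)='.' (+6 fires, +5 burnt)
Step 6: cell (3,5)='.' (+5 fires, +6 burnt)
Step 7: cell (3,5)='.' (+3 fires, +5 burnt)
Step 8: cell (3,5)='.' (+1 fires, +3 burnt)
Step 9: cell (3,5)='.' (+0 fires, +1 burnt)
  fire out at step 9

1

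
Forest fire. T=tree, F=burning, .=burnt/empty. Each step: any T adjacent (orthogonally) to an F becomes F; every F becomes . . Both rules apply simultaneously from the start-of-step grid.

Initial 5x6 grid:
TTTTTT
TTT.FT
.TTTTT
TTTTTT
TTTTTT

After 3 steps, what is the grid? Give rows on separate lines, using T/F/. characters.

Step 1: 3 trees catch fire, 1 burn out
  TTTTFT
  TTT..F
  .TTTFT
  TTTTTT
  TTTTTT
Step 2: 5 trees catch fire, 3 burn out
  TTTF.F
  TTT...
  .TTF.F
  TTTTFT
  TTTTTT
Step 3: 5 trees catch fire, 5 burn out
  TTF...
  TTT...
  .TF...
  TTTF.F
  TTTTFT

TTF...
TTT...
.TF...
TTTF.F
TTTTFT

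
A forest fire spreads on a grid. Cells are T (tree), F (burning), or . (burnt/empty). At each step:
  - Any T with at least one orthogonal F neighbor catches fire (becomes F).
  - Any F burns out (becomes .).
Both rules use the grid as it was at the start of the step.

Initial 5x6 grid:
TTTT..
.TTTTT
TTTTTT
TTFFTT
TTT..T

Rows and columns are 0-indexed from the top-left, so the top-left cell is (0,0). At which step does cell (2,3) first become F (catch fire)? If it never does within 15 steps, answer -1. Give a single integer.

Step 1: cell (2,3)='F' (+5 fires, +2 burnt)
  -> target ignites at step 1
Step 2: cell (2,3)='.' (+7 fires, +5 burnt)
Step 3: cell (2,3)='.' (+8 fires, +7 burnt)
Step 4: cell (2,3)='.' (+2 fires, +8 burnt)
Step 5: cell (2,3)='.' (+1 fires, +2 burnt)
Step 6: cell (2,3)='.' (+0 fires, +1 burnt)
  fire out at step 6

1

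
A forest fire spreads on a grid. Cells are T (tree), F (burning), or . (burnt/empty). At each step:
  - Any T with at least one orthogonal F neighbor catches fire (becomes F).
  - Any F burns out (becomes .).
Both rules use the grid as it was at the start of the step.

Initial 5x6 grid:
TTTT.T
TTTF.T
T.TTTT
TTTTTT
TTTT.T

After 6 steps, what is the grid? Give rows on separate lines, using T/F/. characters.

Step 1: 3 trees catch fire, 1 burn out
  TTTF.T
  TTF..T
  T.TFTT
  TTTTTT
  TTTT.T
Step 2: 5 trees catch fire, 3 burn out
  TTF..T
  TF...T
  T.F.FT
  TTTFTT
  TTTT.T
Step 3: 6 trees catch fire, 5 burn out
  TF...T
  F....T
  T....F
  TTF.FT
  TTTF.T
Step 4: 6 trees catch fire, 6 burn out
  F....T
  .....F
  F.....
  TF...F
  TTF..T
Step 5: 4 trees catch fire, 6 burn out
  .....F
  ......
  ......
  F.....
  TF...F
Step 6: 1 trees catch fire, 4 burn out
  ......
  ......
  ......
  ......
  F.....

......
......
......
......
F.....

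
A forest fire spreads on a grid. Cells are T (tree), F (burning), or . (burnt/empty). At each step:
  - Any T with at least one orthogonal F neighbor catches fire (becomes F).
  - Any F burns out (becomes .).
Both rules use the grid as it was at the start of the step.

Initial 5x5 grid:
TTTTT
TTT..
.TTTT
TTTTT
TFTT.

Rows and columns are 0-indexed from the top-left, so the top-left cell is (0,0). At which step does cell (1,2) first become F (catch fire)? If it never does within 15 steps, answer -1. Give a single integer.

Step 1: cell (1,2)='T' (+3 fires, +1 burnt)
Step 2: cell (1,2)='T' (+4 fires, +3 burnt)
Step 3: cell (1,2)='T' (+3 fires, +4 burnt)
Step 4: cell (1,2)='F' (+5 fires, +3 burnt)
  -> target ignites at step 4
Step 5: cell (1,2)='.' (+3 fires, +5 burnt)
Step 6: cell (1,2)='.' (+1 fires, +3 burnt)
Step 7: cell (1,2)='.' (+1 fires, +1 burnt)
Step 8: cell (1,2)='.' (+0 fires, +1 burnt)
  fire out at step 8

4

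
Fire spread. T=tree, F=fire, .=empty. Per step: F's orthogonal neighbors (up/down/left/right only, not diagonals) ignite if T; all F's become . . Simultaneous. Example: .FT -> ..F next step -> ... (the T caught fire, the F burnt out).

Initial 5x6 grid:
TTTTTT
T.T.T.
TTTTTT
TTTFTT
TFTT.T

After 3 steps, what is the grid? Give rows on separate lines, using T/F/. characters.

Step 1: 7 trees catch fire, 2 burn out
  TTTTTT
  T.T.T.
  TTTFTT
  TFF.FT
  F.FF.T
Step 2: 5 trees catch fire, 7 burn out
  TTTTTT
  T.T.T.
  TFF.FT
  F....F
  .....T
Step 3: 5 trees catch fire, 5 burn out
  TTTTTT
  T.F.F.
  F....F
  ......
  .....F

TTTTTT
T.F.F.
F....F
......
.....F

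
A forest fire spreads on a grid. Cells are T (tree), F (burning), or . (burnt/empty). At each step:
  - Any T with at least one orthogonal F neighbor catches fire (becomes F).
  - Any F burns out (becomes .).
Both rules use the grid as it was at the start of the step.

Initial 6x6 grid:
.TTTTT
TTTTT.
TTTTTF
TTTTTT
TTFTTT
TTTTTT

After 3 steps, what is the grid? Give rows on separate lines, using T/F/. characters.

Step 1: 6 trees catch fire, 2 burn out
  .TTTTT
  TTTTT.
  TTTTF.
  TTFTTF
  TF.FTT
  TTFTTT
Step 2: 11 trees catch fire, 6 burn out
  .TTTTT
  TTTTF.
  TTFF..
  TF.FF.
  F...FF
  TF.FTT
Step 3: 8 trees catch fire, 11 burn out
  .TTTFT
  TTFF..
  TF....
  F.....
  ......
  F...FF

.TTTFT
TTFF..
TF....
F.....
......
F...FF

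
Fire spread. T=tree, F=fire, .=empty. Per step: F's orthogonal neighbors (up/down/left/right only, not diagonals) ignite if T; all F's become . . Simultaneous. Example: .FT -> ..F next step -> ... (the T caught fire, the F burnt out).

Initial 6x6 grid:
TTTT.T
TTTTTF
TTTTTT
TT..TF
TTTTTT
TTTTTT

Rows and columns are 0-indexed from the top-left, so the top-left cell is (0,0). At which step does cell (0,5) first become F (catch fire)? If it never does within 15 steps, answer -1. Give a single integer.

Step 1: cell (0,5)='F' (+5 fires, +2 burnt)
  -> target ignites at step 1
Step 2: cell (0,5)='.' (+4 fires, +5 burnt)
Step 3: cell (0,5)='.' (+5 fires, +4 burnt)
Step 4: cell (0,5)='.' (+5 fires, +5 burnt)
Step 5: cell (0,5)='.' (+5 fires, +5 burnt)
Step 6: cell (0,5)='.' (+5 fires, +5 burnt)
Step 7: cell (0,5)='.' (+2 fires, +5 burnt)
Step 8: cell (0,5)='.' (+0 fires, +2 burnt)
  fire out at step 8

1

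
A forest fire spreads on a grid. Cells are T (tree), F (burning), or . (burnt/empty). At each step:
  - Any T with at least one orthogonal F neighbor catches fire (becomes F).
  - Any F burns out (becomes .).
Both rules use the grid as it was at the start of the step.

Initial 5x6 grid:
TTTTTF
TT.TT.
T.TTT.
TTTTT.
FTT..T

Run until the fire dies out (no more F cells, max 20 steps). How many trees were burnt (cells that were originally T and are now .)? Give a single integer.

Answer: 20

Derivation:
Step 1: +3 fires, +2 burnt (F count now 3)
Step 2: +5 fires, +3 burnt (F count now 5)
Step 3: +5 fires, +5 burnt (F count now 5)
Step 4: +7 fires, +5 burnt (F count now 7)
Step 5: +0 fires, +7 burnt (F count now 0)
Fire out after step 5
Initially T: 21, now '.': 29
Total burnt (originally-T cells now '.'): 20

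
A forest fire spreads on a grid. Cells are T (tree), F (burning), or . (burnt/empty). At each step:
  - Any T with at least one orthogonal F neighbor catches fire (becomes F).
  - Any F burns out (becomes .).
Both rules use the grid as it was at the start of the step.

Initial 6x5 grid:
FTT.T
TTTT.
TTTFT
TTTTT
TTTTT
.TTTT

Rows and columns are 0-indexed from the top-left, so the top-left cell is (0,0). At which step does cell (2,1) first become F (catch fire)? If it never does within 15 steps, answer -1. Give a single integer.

Step 1: cell (2,1)='T' (+6 fires, +2 burnt)
Step 2: cell (2,1)='F' (+8 fires, +6 burnt)
  -> target ignites at step 2
Step 3: cell (2,1)='.' (+5 fires, +8 burnt)
Step 4: cell (2,1)='.' (+4 fires, +5 burnt)
Step 5: cell (2,1)='.' (+1 fires, +4 burnt)
Step 6: cell (2,1)='.' (+0 fires, +1 burnt)
  fire out at step 6

2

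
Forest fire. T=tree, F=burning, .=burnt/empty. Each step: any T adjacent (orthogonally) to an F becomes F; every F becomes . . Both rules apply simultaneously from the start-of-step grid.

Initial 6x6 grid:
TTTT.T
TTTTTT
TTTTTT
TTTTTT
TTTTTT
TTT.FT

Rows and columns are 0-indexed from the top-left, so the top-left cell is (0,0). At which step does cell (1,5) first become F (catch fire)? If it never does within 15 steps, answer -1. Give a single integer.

Step 1: cell (1,5)='T' (+2 fires, +1 burnt)
Step 2: cell (1,5)='T' (+3 fires, +2 burnt)
Step 3: cell (1,5)='T' (+4 fires, +3 burnt)
Step 4: cell (1,5)='T' (+6 fires, +4 burnt)
Step 5: cell (1,5)='F' (+6 fires, +6 burnt)
  -> target ignites at step 5
Step 6: cell (1,5)='.' (+6 fires, +6 burnt)
Step 7: cell (1,5)='.' (+3 fires, +6 burnt)
Step 8: cell (1,5)='.' (+2 fires, +3 burnt)
Step 9: cell (1,5)='.' (+1 fires, +2 burnt)
Step 10: cell (1,5)='.' (+0 fires, +1 burnt)
  fire out at step 10

5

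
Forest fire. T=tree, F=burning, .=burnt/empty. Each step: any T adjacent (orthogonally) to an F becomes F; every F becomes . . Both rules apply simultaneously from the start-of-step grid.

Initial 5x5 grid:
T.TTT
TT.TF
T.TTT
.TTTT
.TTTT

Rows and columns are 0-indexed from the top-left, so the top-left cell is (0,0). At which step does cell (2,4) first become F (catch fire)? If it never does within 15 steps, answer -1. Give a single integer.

Step 1: cell (2,4)='F' (+3 fires, +1 burnt)
  -> target ignites at step 1
Step 2: cell (2,4)='.' (+3 fires, +3 burnt)
Step 3: cell (2,4)='.' (+4 fires, +3 burnt)
Step 4: cell (2,4)='.' (+2 fires, +4 burnt)
Step 5: cell (2,4)='.' (+2 fires, +2 burnt)
Step 6: cell (2,4)='.' (+1 fires, +2 burnt)
Step 7: cell (2,4)='.' (+0 fires, +1 burnt)
  fire out at step 7

1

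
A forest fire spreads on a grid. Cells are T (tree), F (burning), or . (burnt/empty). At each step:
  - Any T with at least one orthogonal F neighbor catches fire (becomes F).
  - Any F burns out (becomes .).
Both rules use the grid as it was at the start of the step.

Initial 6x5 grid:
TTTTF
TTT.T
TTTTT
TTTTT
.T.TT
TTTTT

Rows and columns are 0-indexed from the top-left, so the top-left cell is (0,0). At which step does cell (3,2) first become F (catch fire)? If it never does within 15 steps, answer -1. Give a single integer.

Step 1: cell (3,2)='T' (+2 fires, +1 burnt)
Step 2: cell (3,2)='T' (+2 fires, +2 burnt)
Step 3: cell (3,2)='T' (+4 fires, +2 burnt)
Step 4: cell (3,2)='T' (+5 fires, +4 burnt)
Step 5: cell (3,2)='F' (+5 fires, +5 burnt)
  -> target ignites at step 5
Step 6: cell (3,2)='.' (+3 fires, +5 burnt)
Step 7: cell (3,2)='.' (+3 fires, +3 burnt)
Step 8: cell (3,2)='.' (+1 fires, +3 burnt)
Step 9: cell (3,2)='.' (+1 fires, +1 burnt)
Step 10: cell (3,2)='.' (+0 fires, +1 burnt)
  fire out at step 10

5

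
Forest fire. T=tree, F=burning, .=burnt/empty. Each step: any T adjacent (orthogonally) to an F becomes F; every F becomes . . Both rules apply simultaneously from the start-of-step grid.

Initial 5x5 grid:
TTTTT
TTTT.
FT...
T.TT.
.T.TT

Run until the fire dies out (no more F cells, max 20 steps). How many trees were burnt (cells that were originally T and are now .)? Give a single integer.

Answer: 11

Derivation:
Step 1: +3 fires, +1 burnt (F count now 3)
Step 2: +2 fires, +3 burnt (F count now 2)
Step 3: +2 fires, +2 burnt (F count now 2)
Step 4: +2 fires, +2 burnt (F count now 2)
Step 5: +1 fires, +2 burnt (F count now 1)
Step 6: +1 fires, +1 burnt (F count now 1)
Step 7: +0 fires, +1 burnt (F count now 0)
Fire out after step 7
Initially T: 16, now '.': 20
Total burnt (originally-T cells now '.'): 11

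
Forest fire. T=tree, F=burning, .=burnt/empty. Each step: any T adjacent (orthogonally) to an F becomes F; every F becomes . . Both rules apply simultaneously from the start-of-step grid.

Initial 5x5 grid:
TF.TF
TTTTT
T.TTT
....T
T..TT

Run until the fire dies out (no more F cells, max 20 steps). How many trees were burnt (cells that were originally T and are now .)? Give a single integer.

Step 1: +4 fires, +2 burnt (F count now 4)
Step 2: +4 fires, +4 burnt (F count now 4)
Step 3: +4 fires, +4 burnt (F count now 4)
Step 4: +1 fires, +4 burnt (F count now 1)
Step 5: +1 fires, +1 burnt (F count now 1)
Step 6: +0 fires, +1 burnt (F count now 0)
Fire out after step 6
Initially T: 15, now '.': 24
Total burnt (originally-T cells now '.'): 14

Answer: 14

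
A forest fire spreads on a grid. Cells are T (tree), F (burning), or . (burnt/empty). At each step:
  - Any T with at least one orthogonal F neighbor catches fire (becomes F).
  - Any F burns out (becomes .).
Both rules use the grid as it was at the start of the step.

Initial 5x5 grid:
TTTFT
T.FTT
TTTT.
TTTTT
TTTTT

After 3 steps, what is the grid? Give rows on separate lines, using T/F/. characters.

Step 1: 4 trees catch fire, 2 burn out
  TTF.F
  T..FT
  TTFT.
  TTTTT
  TTTTT
Step 2: 5 trees catch fire, 4 burn out
  TF...
  T...F
  TF.F.
  TTFTT
  TTTTT
Step 3: 5 trees catch fire, 5 burn out
  F....
  T....
  F....
  TF.FT
  TTFTT

F....
T....
F....
TF.FT
TTFTT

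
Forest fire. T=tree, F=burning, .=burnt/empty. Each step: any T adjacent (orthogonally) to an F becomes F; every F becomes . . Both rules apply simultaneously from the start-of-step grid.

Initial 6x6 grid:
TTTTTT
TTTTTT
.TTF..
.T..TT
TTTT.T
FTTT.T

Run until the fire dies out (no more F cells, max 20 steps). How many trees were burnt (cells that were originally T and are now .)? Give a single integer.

Answer: 22

Derivation:
Step 1: +4 fires, +2 burnt (F count now 4)
Step 2: +6 fires, +4 burnt (F count now 6)
Step 3: +7 fires, +6 burnt (F count now 7)
Step 4: +4 fires, +7 burnt (F count now 4)
Step 5: +1 fires, +4 burnt (F count now 1)
Step 6: +0 fires, +1 burnt (F count now 0)
Fire out after step 6
Initially T: 26, now '.': 32
Total burnt (originally-T cells now '.'): 22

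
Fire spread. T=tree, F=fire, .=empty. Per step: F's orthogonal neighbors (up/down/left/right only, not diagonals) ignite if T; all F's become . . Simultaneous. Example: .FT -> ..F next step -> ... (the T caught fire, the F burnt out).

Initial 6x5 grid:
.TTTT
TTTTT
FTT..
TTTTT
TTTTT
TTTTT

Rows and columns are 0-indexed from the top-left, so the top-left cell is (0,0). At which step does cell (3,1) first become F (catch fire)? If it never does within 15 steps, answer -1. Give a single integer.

Step 1: cell (3,1)='T' (+3 fires, +1 burnt)
Step 2: cell (3,1)='F' (+4 fires, +3 burnt)
  -> target ignites at step 2
Step 3: cell (3,1)='.' (+5 fires, +4 burnt)
Step 4: cell (3,1)='.' (+5 fires, +5 burnt)
Step 5: cell (3,1)='.' (+5 fires, +5 burnt)
Step 6: cell (3,1)='.' (+3 fires, +5 burnt)
Step 7: cell (3,1)='.' (+1 fires, +3 burnt)
Step 8: cell (3,1)='.' (+0 fires, +1 burnt)
  fire out at step 8

2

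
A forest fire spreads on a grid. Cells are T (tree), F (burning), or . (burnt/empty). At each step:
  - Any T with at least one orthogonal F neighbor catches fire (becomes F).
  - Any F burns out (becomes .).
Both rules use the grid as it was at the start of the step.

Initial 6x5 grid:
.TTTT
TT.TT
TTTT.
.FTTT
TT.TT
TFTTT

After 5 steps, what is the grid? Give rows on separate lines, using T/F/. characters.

Step 1: 5 trees catch fire, 2 burn out
  .TTTT
  TT.TT
  TFTT.
  ..FTT
  TF.TT
  F.FTT
Step 2: 6 trees catch fire, 5 burn out
  .TTTT
  TF.TT
  F.FT.
  ...FT
  F..TT
  ...FT
Step 3: 6 trees catch fire, 6 burn out
  .FTTT
  F..TT
  ...F.
  ....F
  ...FT
  ....F
Step 4: 3 trees catch fire, 6 burn out
  ..FTT
  ...FT
  .....
  .....
  ....F
  .....
Step 5: 2 trees catch fire, 3 burn out
  ...FT
  ....F
  .....
  .....
  .....
  .....

...FT
....F
.....
.....
.....
.....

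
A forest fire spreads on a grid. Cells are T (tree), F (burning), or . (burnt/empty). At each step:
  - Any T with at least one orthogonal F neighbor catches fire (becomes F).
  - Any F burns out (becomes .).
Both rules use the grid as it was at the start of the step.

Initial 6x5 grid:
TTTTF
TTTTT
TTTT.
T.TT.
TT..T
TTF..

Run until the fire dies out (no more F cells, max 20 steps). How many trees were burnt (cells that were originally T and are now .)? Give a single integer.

Step 1: +3 fires, +2 burnt (F count now 3)
Step 2: +4 fires, +3 burnt (F count now 4)
Step 3: +4 fires, +4 burnt (F count now 4)
Step 4: +5 fires, +4 burnt (F count now 5)
Step 5: +4 fires, +5 burnt (F count now 4)
Step 6: +0 fires, +4 burnt (F count now 0)
Fire out after step 6
Initially T: 21, now '.': 29
Total burnt (originally-T cells now '.'): 20

Answer: 20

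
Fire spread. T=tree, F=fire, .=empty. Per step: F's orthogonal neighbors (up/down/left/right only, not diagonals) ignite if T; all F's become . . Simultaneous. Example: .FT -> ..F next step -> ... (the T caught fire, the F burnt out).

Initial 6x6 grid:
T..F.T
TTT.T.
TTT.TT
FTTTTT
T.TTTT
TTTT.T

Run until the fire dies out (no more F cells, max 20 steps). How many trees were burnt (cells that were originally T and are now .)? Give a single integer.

Answer: 25

Derivation:
Step 1: +3 fires, +2 burnt (F count now 3)
Step 2: +4 fires, +3 burnt (F count now 4)
Step 3: +6 fires, +4 burnt (F count now 6)
Step 4: +4 fires, +6 burnt (F count now 4)
Step 5: +4 fires, +4 burnt (F count now 4)
Step 6: +3 fires, +4 burnt (F count now 3)
Step 7: +1 fires, +3 burnt (F count now 1)
Step 8: +0 fires, +1 burnt (F count now 0)
Fire out after step 8
Initially T: 26, now '.': 35
Total burnt (originally-T cells now '.'): 25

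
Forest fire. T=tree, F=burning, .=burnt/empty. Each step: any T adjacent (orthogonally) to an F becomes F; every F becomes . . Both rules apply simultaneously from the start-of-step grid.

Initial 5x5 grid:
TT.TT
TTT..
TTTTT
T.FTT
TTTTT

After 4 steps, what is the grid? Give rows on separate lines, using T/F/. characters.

Step 1: 3 trees catch fire, 1 burn out
  TT.TT
  TTT..
  TTFTT
  T..FT
  TTFTT
Step 2: 6 trees catch fire, 3 burn out
  TT.TT
  TTF..
  TF.FT
  T...F
  TF.FT
Step 3: 5 trees catch fire, 6 burn out
  TT.TT
  TF...
  F...F
  T....
  F...F
Step 4: 3 trees catch fire, 5 burn out
  TF.TT
  F....
  .....
  F....
  .....

TF.TT
F....
.....
F....
.....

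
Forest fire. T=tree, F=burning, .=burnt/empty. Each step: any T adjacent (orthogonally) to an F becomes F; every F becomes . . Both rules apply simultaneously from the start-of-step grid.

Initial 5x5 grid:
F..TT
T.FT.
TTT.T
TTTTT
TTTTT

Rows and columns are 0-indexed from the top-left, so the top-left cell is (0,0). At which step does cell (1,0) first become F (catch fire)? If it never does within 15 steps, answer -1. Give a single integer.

Step 1: cell (1,0)='F' (+3 fires, +2 burnt)
  -> target ignites at step 1
Step 2: cell (1,0)='.' (+4 fires, +3 burnt)
Step 3: cell (1,0)='.' (+5 fires, +4 burnt)
Step 4: cell (1,0)='.' (+4 fires, +5 burnt)
Step 5: cell (1,0)='.' (+2 fires, +4 burnt)
Step 6: cell (1,0)='.' (+0 fires, +2 burnt)
  fire out at step 6

1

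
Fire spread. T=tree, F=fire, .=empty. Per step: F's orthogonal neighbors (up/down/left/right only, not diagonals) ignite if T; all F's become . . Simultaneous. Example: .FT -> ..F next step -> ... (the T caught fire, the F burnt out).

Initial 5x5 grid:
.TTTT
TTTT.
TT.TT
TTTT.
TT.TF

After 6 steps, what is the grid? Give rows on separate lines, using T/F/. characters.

Step 1: 1 trees catch fire, 1 burn out
  .TTTT
  TTTT.
  TT.TT
  TTTT.
  TT.F.
Step 2: 1 trees catch fire, 1 burn out
  .TTTT
  TTTT.
  TT.TT
  TTTF.
  TT...
Step 3: 2 trees catch fire, 1 burn out
  .TTTT
  TTTT.
  TT.FT
  TTF..
  TT...
Step 4: 3 trees catch fire, 2 burn out
  .TTTT
  TTTF.
  TT..F
  TF...
  TT...
Step 5: 5 trees catch fire, 3 burn out
  .TTFT
  TTF..
  TF...
  F....
  TF...
Step 6: 5 trees catch fire, 5 burn out
  .TF.F
  TF...
  F....
  .....
  F....

.TF.F
TF...
F....
.....
F....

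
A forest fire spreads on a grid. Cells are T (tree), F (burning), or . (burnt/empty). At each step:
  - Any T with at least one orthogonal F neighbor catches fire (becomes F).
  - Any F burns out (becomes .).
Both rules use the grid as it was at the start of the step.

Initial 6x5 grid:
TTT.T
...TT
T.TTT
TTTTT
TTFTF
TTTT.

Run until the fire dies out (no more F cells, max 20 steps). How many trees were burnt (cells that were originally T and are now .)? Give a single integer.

Step 1: +5 fires, +2 burnt (F count now 5)
Step 2: +7 fires, +5 burnt (F count now 7)
Step 3: +4 fires, +7 burnt (F count now 4)
Step 4: +3 fires, +4 burnt (F count now 3)
Step 5: +0 fires, +3 burnt (F count now 0)
Fire out after step 5
Initially T: 22, now '.': 27
Total burnt (originally-T cells now '.'): 19

Answer: 19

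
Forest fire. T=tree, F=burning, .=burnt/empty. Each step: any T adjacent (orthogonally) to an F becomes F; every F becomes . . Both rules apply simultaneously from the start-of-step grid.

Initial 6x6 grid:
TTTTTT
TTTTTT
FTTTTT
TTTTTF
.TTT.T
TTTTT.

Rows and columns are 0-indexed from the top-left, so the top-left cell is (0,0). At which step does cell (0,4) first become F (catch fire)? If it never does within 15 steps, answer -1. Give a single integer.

Step 1: cell (0,4)='T' (+6 fires, +2 burnt)
Step 2: cell (0,4)='T' (+7 fires, +6 burnt)
Step 3: cell (0,4)='T' (+8 fires, +7 burnt)
Step 4: cell (0,4)='F' (+6 fires, +8 burnt)
  -> target ignites at step 4
Step 5: cell (0,4)='.' (+4 fires, +6 burnt)
Step 6: cell (0,4)='.' (+0 fires, +4 burnt)
  fire out at step 6

4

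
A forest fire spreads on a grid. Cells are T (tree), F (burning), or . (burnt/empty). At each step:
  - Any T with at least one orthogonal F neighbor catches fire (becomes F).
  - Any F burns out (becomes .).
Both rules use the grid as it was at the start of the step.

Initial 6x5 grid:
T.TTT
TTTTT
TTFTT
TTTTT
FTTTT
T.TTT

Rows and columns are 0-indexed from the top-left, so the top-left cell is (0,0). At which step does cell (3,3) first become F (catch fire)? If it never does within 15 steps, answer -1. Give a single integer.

Step 1: cell (3,3)='T' (+7 fires, +2 burnt)
Step 2: cell (3,3)='F' (+8 fires, +7 burnt)
  -> target ignites at step 2
Step 3: cell (3,3)='.' (+6 fires, +8 burnt)
Step 4: cell (3,3)='.' (+4 fires, +6 burnt)
Step 5: cell (3,3)='.' (+1 fires, +4 burnt)
Step 6: cell (3,3)='.' (+0 fires, +1 burnt)
  fire out at step 6

2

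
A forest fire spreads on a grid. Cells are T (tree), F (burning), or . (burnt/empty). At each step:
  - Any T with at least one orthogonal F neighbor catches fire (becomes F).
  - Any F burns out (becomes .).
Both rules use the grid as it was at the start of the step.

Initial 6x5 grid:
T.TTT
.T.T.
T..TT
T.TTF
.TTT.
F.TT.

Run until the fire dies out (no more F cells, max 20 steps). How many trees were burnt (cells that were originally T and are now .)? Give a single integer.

Step 1: +2 fires, +2 burnt (F count now 2)
Step 2: +3 fires, +2 burnt (F count now 3)
Step 3: +3 fires, +3 burnt (F count now 3)
Step 4: +3 fires, +3 burnt (F count now 3)
Step 5: +2 fires, +3 burnt (F count now 2)
Step 6: +0 fires, +2 burnt (F count now 0)
Fire out after step 6
Initially T: 17, now '.': 26
Total burnt (originally-T cells now '.'): 13

Answer: 13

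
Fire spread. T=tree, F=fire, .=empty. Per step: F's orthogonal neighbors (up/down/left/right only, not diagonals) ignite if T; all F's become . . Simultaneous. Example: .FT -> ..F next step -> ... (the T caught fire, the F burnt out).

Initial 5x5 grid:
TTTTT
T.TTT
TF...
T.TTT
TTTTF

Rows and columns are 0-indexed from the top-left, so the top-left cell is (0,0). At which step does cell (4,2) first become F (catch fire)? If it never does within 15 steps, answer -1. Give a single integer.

Step 1: cell (4,2)='T' (+3 fires, +2 burnt)
Step 2: cell (4,2)='F' (+4 fires, +3 burnt)
  -> target ignites at step 2
Step 3: cell (4,2)='.' (+4 fires, +4 burnt)
Step 4: cell (4,2)='.' (+1 fires, +4 burnt)
Step 5: cell (4,2)='.' (+1 fires, +1 burnt)
Step 6: cell (4,2)='.' (+2 fires, +1 burnt)
Step 7: cell (4,2)='.' (+2 fires, +2 burnt)
Step 8: cell (4,2)='.' (+1 fires, +2 burnt)
Step 9: cell (4,2)='.' (+0 fires, +1 burnt)
  fire out at step 9

2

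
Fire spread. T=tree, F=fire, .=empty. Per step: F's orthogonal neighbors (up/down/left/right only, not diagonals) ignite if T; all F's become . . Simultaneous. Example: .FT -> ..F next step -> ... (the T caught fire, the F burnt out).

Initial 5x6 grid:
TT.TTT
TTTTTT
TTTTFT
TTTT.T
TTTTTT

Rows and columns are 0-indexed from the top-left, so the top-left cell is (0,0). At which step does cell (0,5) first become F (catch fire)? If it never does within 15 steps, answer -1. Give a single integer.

Step 1: cell (0,5)='T' (+3 fires, +1 burnt)
Step 2: cell (0,5)='T' (+6 fires, +3 burnt)
Step 3: cell (0,5)='F' (+7 fires, +6 burnt)
  -> target ignites at step 3
Step 4: cell (0,5)='.' (+5 fires, +7 burnt)
Step 5: cell (0,5)='.' (+4 fires, +5 burnt)
Step 6: cell (0,5)='.' (+2 fires, +4 burnt)
Step 7: cell (0,5)='.' (+0 fires, +2 burnt)
  fire out at step 7

3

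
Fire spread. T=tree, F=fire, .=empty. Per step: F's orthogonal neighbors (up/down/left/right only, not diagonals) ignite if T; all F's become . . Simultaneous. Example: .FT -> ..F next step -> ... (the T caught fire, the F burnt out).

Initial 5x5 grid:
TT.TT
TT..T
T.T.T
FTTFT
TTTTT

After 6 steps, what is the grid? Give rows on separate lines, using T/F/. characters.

Step 1: 6 trees catch fire, 2 burn out
  TT.TT
  TT..T
  F.T.T
  .FF.F
  FTTFT
Step 2: 6 trees catch fire, 6 burn out
  TT.TT
  FT..T
  ..F.F
  .....
  .FF.F
Step 3: 3 trees catch fire, 6 burn out
  FT.TT
  .F..F
  .....
  .....
  .....
Step 4: 2 trees catch fire, 3 burn out
  .F.TF
  .....
  .....
  .....
  .....
Step 5: 1 trees catch fire, 2 burn out
  ...F.
  .....
  .....
  .....
  .....
Step 6: 0 trees catch fire, 1 burn out
  .....
  .....
  .....
  .....
  .....

.....
.....
.....
.....
.....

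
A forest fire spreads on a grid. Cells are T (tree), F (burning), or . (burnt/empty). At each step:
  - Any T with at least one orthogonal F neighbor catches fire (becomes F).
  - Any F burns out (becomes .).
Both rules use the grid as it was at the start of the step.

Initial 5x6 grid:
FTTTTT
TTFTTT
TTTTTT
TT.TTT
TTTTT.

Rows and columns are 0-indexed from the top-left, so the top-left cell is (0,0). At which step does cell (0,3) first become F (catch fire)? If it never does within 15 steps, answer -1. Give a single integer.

Step 1: cell (0,3)='T' (+6 fires, +2 burnt)
Step 2: cell (0,3)='F' (+5 fires, +6 burnt)
  -> target ignites at step 2
Step 3: cell (0,3)='.' (+6 fires, +5 burnt)
Step 4: cell (0,3)='.' (+6 fires, +6 burnt)
Step 5: cell (0,3)='.' (+3 fires, +6 burnt)
Step 6: cell (0,3)='.' (+0 fires, +3 burnt)
  fire out at step 6

2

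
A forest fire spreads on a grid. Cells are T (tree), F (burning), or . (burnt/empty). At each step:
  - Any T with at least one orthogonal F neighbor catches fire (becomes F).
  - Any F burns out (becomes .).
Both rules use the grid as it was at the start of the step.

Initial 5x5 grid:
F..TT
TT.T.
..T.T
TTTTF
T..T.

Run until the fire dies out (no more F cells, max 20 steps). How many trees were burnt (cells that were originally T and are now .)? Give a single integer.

Step 1: +3 fires, +2 burnt (F count now 3)
Step 2: +3 fires, +3 burnt (F count now 3)
Step 3: +2 fires, +3 burnt (F count now 2)
Step 4: +1 fires, +2 burnt (F count now 1)
Step 5: +1 fires, +1 burnt (F count now 1)
Step 6: +0 fires, +1 burnt (F count now 0)
Fire out after step 6
Initially T: 13, now '.': 22
Total burnt (originally-T cells now '.'): 10

Answer: 10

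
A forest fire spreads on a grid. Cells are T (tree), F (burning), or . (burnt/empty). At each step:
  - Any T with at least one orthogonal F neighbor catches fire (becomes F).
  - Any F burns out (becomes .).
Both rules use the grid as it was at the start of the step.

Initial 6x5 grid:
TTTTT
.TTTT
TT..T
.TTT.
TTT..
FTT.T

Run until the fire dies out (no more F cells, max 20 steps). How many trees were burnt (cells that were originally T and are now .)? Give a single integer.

Step 1: +2 fires, +1 burnt (F count now 2)
Step 2: +2 fires, +2 burnt (F count now 2)
Step 3: +2 fires, +2 burnt (F count now 2)
Step 4: +2 fires, +2 burnt (F count now 2)
Step 5: +3 fires, +2 burnt (F count now 3)
Step 6: +2 fires, +3 burnt (F count now 2)
Step 7: +3 fires, +2 burnt (F count now 3)
Step 8: +2 fires, +3 burnt (F count now 2)
Step 9: +2 fires, +2 burnt (F count now 2)
Step 10: +0 fires, +2 burnt (F count now 0)
Fire out after step 10
Initially T: 21, now '.': 29
Total burnt (originally-T cells now '.'): 20

Answer: 20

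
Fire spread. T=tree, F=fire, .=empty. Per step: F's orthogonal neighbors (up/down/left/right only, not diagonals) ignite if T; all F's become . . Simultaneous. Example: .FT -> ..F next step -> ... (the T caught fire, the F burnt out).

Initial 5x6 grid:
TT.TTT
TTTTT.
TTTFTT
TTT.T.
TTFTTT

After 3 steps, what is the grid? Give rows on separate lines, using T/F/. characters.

Step 1: 6 trees catch fire, 2 burn out
  TT.TTT
  TTTFT.
  TTF.FT
  TTF.T.
  TF.FTT
Step 2: 9 trees catch fire, 6 burn out
  TT.FTT
  TTF.F.
  TF...F
  TF..F.
  F...FT
Step 3: 5 trees catch fire, 9 burn out
  TT..FT
  TF....
  F.....
  F.....
  .....F

TT..FT
TF....
F.....
F.....
.....F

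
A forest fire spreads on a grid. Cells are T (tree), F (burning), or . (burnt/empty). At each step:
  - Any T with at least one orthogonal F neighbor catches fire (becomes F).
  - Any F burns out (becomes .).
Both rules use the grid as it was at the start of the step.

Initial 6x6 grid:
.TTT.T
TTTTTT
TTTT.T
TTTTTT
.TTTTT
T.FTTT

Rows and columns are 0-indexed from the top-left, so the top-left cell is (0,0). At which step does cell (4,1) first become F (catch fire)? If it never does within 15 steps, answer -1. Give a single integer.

Step 1: cell (4,1)='T' (+2 fires, +1 burnt)
Step 2: cell (4,1)='F' (+4 fires, +2 burnt)
  -> target ignites at step 2
Step 3: cell (4,1)='.' (+5 fires, +4 burnt)
Step 4: cell (4,1)='.' (+6 fires, +5 burnt)
Step 5: cell (4,1)='.' (+5 fires, +6 burnt)
Step 6: cell (4,1)='.' (+5 fires, +5 burnt)
Step 7: cell (4,1)='.' (+1 fires, +5 burnt)
Step 8: cell (4,1)='.' (+1 fires, +1 burnt)
Step 9: cell (4,1)='.' (+0 fires, +1 burnt)
  fire out at step 9

2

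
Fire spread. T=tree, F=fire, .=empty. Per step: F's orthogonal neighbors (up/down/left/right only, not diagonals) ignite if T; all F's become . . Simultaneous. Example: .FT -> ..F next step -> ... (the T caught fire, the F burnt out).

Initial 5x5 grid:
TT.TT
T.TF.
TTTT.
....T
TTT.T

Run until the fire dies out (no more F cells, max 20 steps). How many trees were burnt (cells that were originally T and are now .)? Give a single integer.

Step 1: +3 fires, +1 burnt (F count now 3)
Step 2: +2 fires, +3 burnt (F count now 2)
Step 3: +1 fires, +2 burnt (F count now 1)
Step 4: +1 fires, +1 burnt (F count now 1)
Step 5: +1 fires, +1 burnt (F count now 1)
Step 6: +1 fires, +1 burnt (F count now 1)
Step 7: +1 fires, +1 burnt (F count now 1)
Step 8: +0 fires, +1 burnt (F count now 0)
Fire out after step 8
Initially T: 15, now '.': 20
Total burnt (originally-T cells now '.'): 10

Answer: 10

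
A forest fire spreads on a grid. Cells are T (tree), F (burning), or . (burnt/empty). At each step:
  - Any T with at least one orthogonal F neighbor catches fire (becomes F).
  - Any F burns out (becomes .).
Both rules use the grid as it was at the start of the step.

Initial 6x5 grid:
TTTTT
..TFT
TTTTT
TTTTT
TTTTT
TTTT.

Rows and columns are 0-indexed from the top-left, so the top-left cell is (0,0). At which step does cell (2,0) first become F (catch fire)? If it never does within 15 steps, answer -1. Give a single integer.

Step 1: cell (2,0)='T' (+4 fires, +1 burnt)
Step 2: cell (2,0)='T' (+5 fires, +4 burnt)
Step 3: cell (2,0)='T' (+5 fires, +5 burnt)
Step 4: cell (2,0)='F' (+6 fires, +5 burnt)
  -> target ignites at step 4
Step 5: cell (2,0)='.' (+3 fires, +6 burnt)
Step 6: cell (2,0)='.' (+2 fires, +3 burnt)
Step 7: cell (2,0)='.' (+1 fires, +2 burnt)
Step 8: cell (2,0)='.' (+0 fires, +1 burnt)
  fire out at step 8

4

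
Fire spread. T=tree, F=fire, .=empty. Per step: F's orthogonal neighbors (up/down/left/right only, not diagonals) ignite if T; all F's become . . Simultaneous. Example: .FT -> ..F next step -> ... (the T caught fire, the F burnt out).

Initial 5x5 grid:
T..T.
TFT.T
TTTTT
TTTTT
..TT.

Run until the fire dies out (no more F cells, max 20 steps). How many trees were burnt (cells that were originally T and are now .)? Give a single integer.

Answer: 16

Derivation:
Step 1: +3 fires, +1 burnt (F count now 3)
Step 2: +4 fires, +3 burnt (F count now 4)
Step 3: +3 fires, +4 burnt (F count now 3)
Step 4: +3 fires, +3 burnt (F count now 3)
Step 5: +3 fires, +3 burnt (F count now 3)
Step 6: +0 fires, +3 burnt (F count now 0)
Fire out after step 6
Initially T: 17, now '.': 24
Total burnt (originally-T cells now '.'): 16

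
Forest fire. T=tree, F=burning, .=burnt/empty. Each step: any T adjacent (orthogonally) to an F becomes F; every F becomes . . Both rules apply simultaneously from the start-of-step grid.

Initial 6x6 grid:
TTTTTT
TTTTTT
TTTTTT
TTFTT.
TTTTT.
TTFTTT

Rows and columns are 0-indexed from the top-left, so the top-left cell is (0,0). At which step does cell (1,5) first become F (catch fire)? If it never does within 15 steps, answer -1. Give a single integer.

Step 1: cell (1,5)='T' (+6 fires, +2 burnt)
Step 2: cell (1,5)='T' (+9 fires, +6 burnt)
Step 3: cell (1,5)='T' (+8 fires, +9 burnt)
Step 4: cell (1,5)='T' (+5 fires, +8 burnt)
Step 5: cell (1,5)='F' (+3 fires, +5 burnt)
  -> target ignites at step 5
Step 6: cell (1,5)='.' (+1 fires, +3 burnt)
Step 7: cell (1,5)='.' (+0 fires, +1 burnt)
  fire out at step 7

5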